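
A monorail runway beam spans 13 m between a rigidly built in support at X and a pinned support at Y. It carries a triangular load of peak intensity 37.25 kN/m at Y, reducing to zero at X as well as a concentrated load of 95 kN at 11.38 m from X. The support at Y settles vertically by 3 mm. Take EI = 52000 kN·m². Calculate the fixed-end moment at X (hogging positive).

Choose R_Y as the redundant. The primary structure is the cantilever fixed at X.
Primary-structure tip deflection at Y by superposition:
  triangular load, peak 37.25 at the free end: 11w₀L⁴/(120EI) = 97524/EI
  point load 95 at a = 11.38: Pa²(3L − a)/(6EI) = 56634/EI
  δ_0 = 154158/EI
Tip deflection under a unit load at Y: L³/(3EI) = 732.3/EI.
With EI = 52000 kN·m²: δ_0 = 2.9646 m and δ_{YY} = 0.014083 m/kN.
Compatibility — the beam at Y must follow the support down by 0.003 m: δ_0 − R_Y·δ_{YY} = 0.003, so R_Y = (2.9646 − 0.003)/0.014083 = 210.3 kN.
Moment equilibrium about X: M_X = Σ(load moments about X) − R_Y·L = 3180 − 210.3×13 = 445.7 kN·m.

M_X = 445.7 kN·m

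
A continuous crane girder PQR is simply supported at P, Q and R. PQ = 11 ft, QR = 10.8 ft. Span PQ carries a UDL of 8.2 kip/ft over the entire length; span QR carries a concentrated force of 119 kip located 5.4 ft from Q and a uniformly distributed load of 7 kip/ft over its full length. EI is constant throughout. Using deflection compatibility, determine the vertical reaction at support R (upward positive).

Take M_Q as the redundant. Released structure: two simple spans PQ and QR with a hinge at Q.
End slopes at the hinge Q, treating each span as simply supported:
  span PQ: UDL 8.2: wL³/(24EI) = 454.8/EI
  span QR: point load 119 at a = 5.4: Pab(L + b)/(6LEI) = 867.5/EI
  span QR: UDL 7: wL³/(24EI) = 367.4/EI
  relative rotation θ_0 = (454.8 + 1235)/EI = 1690/EI
A unit hogging moment at Q produces rotation L₁/(3EI) + L₂/(3EI) = 7.267/EI.
Compatibility: M_Q·(L₁+L₂)/(3EI) = θ_0, giving M_Q = 232.5 kip·ft (hogging).
Span QR, ΣM about R: R_Q^{QR}·10.8 = 1051 + 232.5, so R_Q^{QR} = 118.8 kip and R_R = 194.6 − 118.8 = 75.77 kip.

R_R = 75.77 kip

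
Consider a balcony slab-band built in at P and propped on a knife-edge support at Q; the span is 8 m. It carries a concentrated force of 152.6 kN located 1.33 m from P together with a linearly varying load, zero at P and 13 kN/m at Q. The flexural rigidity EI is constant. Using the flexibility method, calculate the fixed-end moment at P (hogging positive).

M_P = 203.7 kN·m

Take the reaction at Q as the redundant and release it; the primary structure is a cantilever fixed at P.
Primary-structure tip deflection at Q by superposition:
  point load 152.6 at a = 1.33: Pa²(3L − a)/(6EI) = 1020/EI
  triangular load, peak 13 at the free end: 11w₀L⁴/(120EI) = 4881/EI
  δ_0 = 5901/EI
Flexibility coefficient — unit upward force at Q: δ_{QQ} = L³/(3EI) = 170.7/EI.
Compatibility at Q: δ_0 − R_Q·δ_{QQ} = 0, so R_Q = 5901/170.7 = 34.58 kN.
Moment equilibrium about P: M_P = Σ(load moments about P) − R_Q·L = 480.3 − 34.58×8 = 203.7 kN·m.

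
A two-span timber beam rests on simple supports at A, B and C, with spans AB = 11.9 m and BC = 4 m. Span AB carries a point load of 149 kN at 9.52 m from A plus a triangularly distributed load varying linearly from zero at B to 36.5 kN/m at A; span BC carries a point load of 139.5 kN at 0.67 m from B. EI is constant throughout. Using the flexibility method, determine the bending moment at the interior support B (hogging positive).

Take M_B as the redundant. Released structure: two simple spans AB and BC with a hinge at B.
Discontinuity in slope at B on the released structure — sum the simple-span end rotations:
  span AB: point load 149 at a = 9.52: Pab(L + a)/(6LEI) = 1013/EI
  span AB: triangular load, peak 36.5: 7w₀L³/(360EI) = 1196/EI
  span BC: point load 139.5 at a = 0.67: Pab(L + b)/(6LEI) = 95.06/EI
  relative rotation θ_0 = (2209 + 95.06)/EI = 2304/EI
A unit hogging moment at B produces rotation L₁/(3EI) + L₂/(3EI) = 5.3/EI.
Slope continuity at B: θ_0 = M_B·5.3/EI, so M_B = 2304/5.3 = 434.7 kN·m (hogging).

M_B = 434.7 kN·m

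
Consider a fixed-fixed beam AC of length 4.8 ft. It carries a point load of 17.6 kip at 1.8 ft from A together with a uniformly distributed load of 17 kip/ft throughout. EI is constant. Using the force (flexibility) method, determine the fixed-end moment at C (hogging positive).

Release both end moments; the primary structure is a simply-supported span AC with redundants M_A and M_C.
Simple-span end rotations at A and C under the given loads:
  at A: point load 17.6 at a = 1.8: Pab(L + b)/(6LEI) = 25.74/EI
  at C: point load 17.6 at a = 1.8: Pab(L + a)/(6LEI) = 21.78/EI
  at A: UDL 17: wL³/(24EI) = 78.34/EI
  at C: UDL 17: wL³/(24EI) = 78.34/EI
  θ_A0 = 104.1/EI,  θ_C0 = 100.1/EI
Flexibility coefficients: a unit moment at one end gives L/(3EI) there and L/(6EI) at the far end, so f₁₁ = f₂₂ = 1.6/EI and f₁₂ = f₂₁ = 0.8/EI.
Compatibility — zero rotation at each built-in end:
  1.6 M_A + 0.8 M_C = 104.1
  0.8 M_A + 1.6 M_C = 100.1
Solving the pair gives M_A = 45.02 kip·ft and M_C = 40.06 kip·ft (hogging).

M_C = 40.06 kip·ft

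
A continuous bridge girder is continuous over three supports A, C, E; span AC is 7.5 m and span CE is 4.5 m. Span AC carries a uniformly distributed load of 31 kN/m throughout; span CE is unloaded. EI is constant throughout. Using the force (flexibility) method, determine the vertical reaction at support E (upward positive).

R_E = -30.27 kN

Insert a hinge at C; M_C is the redundant, and each span becomes simply supported.
End slopes at the hinge C, treating each span as simply supported:
  span AC: UDL 31: wL³/(24EI) = 544.9/EI
  relative rotation θ_0 = (544.9 + 0)/EI = 544.9/EI
A unit hogging moment at C produces rotation L₁/(3EI) + L₂/(3EI) = 4/EI.
Slope continuity at C: θ_0 = M_C·4/EI, so M_C = 544.9/4 = 136.2 kN·m (hogging).
Span CE, ΣM about E: R_C^{CE}·4.5 = 0 + 136.2, so R_C^{CE} = 30.27 kN and R_E = 0 − 30.27 = -30.27 kN.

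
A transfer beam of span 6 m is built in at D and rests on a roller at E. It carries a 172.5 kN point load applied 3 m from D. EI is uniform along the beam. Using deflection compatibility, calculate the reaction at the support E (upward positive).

R_E = 53.91 kN

Remove the prop at E; the released (primary) structure is a cantilever built in at D.
Primary-structure tip deflection at E by superposition:
  point load 172.5 at a = 3: Pa²(3L − a)/(6EI) = 3881/EI
Flexibility coefficient — unit upward force at E: δ_{EE} = L³/(3EI) = 72/EI.
Compatibility at E: δ_0 − R_E·δ_{EE} = 0, so R_E = 3881/72 = 53.91 kN.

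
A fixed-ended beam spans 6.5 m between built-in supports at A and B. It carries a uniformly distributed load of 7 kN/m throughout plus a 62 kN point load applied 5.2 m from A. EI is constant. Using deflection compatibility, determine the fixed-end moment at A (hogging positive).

M_A = 37.54 kN·m

Release both end moments; the primary structure is a simply-supported span AB with redundants M_A and M_B.
On the primary (simply-supported) span, the end slopes from the loading are:
  at A: UDL 7: wL³/(24EI) = 80.1/EI
  at B: UDL 7: wL³/(24EI) = 80.1/EI
  at A: point load 62 at a = 5.2: Pab(L + b)/(6LEI) = 83.82/EI
  at B: point load 62 at a = 5.2: Pab(L + a)/(6LEI) = 125.7/EI
  θ_A0 = 163.9/EI,  θ_B0 = 205.8/EI
Flexibility coefficients: a unit moment at one end gives L/(3EI) there and L/(6EI) at the far end, so f₁₁ = f₂₂ = 2.167/EI and f₁₂ = f₂₁ = 1.083/EI.
Compatibility — zero rotation at each built-in end:
  2.167 M_A + 1.083 M_B = 163.9
  1.083 M_A + 2.167 M_B = 205.8
Solving the pair gives M_A = 37.54 kN·m and M_B = 76.23 kN·m (hogging).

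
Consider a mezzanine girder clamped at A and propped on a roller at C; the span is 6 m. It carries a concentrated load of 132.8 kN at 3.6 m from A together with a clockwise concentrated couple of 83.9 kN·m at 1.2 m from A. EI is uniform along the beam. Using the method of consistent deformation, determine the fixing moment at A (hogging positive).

Remove the prop at C; the released (primary) structure is a cantilever built in at A.
Free-end deflection of the primary structure under the applied loading (downward +):
  point load 132.8 at a = 3.6: Pa²(3L − a)/(6EI) = 4131/EI
  clockwise couple 83.9 at a = 1.2: M₀a(2L − a)/(2EI) = 543.7/EI
  δ_0 = 4674/EI
Tip deflection under a unit load at C: L³/(3EI) = 72/EI.
The prop prevents deflection at C: R_C = δ_0/δ_{CC} = 4674/72 = 64.92 kN.
Moment equilibrium about A: M_A = Σ(load moments about A) − R_C·L = 562 − 64.92×6 = 172.5 kN·m.

M_A = 172.5 kN·m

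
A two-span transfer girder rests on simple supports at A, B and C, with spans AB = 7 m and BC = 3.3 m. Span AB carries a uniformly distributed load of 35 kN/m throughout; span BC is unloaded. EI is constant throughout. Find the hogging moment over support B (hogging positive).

M_B = 145.7 kN·m

Insert a hinge at B; M_B is the redundant, and each span becomes simply supported.
Discontinuity in slope at B on the released structure — sum the simple-span end rotations:
  span AB: UDL 35: wL³/(24EI) = 500.2/EI
  relative rotation θ_0 = (500.2 + 0)/EI = 500.2/EI
A unit hogging moment at B produces rotation L₁/(3EI) + L₂/(3EI) = 3.433/EI.
Compatibility: M_B·(L₁+L₂)/(3EI) = θ_0, giving M_B = 145.7 kN·m (hogging).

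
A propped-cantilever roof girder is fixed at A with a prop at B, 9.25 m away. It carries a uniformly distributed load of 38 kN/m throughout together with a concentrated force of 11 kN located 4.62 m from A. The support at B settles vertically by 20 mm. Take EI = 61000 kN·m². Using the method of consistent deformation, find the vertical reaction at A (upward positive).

Release the roller at B. Primary structure: cantilever fixed at A.
Free-end deflection of the primary structure under the applied loading (downward +):
  UDL 38: wL⁴/(8EI) = 34774/EI
  point load 11 at a = 4.62: Pa²(3L − a)/(6EI) = 905.1/EI
  δ_0 = 35680/EI
Tip deflection under a unit load at B: L³/(3EI) = 263.8/EI.
With EI = 61000 kN·m²: δ_0 = 0.58491 m and δ_{BB} = 0.004325 m/kN.
Compatibility — the beam at B must follow the support down by 0.02 m: δ_0 − R_B·δ_{BB} = 0.02, so R_B = (0.58491 − 0.02)/0.004325 = 130.6 kN.
Vertical equilibrium: R_A = ΣP − R_B = 362.5 − 130.6 = 231.9 kN.

R_A = 231.9 kN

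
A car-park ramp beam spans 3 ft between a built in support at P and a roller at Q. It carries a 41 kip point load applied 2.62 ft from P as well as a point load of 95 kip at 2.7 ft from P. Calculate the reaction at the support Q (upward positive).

Choose R_Q as the redundant. The primary structure is the cantilever fixed at P.
Free-end deflection of the primary structure under the applied loading (downward +):
  point load 41 at a = 2.62: Pa²(3L − a)/(6EI) = 299.3/EI
  point load 95 at a = 2.7: Pa²(3L − a)/(6EI) = 727.2/EI
  δ_0 = 1026/EI
Tip deflection under a unit load at Q: L³/(3EI) = 9/EI.
Compatibility at Q: δ_0 − R_Q·δ_{QQ} = 0, so R_Q = 1026/9 = 114 kip.

R_Q = 114 kip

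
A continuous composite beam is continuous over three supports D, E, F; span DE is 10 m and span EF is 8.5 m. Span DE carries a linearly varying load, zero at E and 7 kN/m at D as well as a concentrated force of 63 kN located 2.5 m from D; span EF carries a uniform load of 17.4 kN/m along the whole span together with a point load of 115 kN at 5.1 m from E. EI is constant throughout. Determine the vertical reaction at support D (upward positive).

Release continuity at E by inserting a hinge; the redundant is the internal moment M_E. The primary structure is two simply-supported spans DE and EF.
End slopes at the hinge E, treating each span as simply supported:
  span DE: triangular load, peak 7: 7w₀L³/(360EI) = 136.1/EI
  span DE: point load 63 at a = 2.5: Pab(L + a)/(6LEI) = 246.1/EI
  span EF: UDL 17.4: wL³/(24EI) = 445.2/EI
  span EF: point load 115 at a = 5.1: Pab(L + b)/(6LEI) = 465.3/EI
  relative rotation θ_0 = (382.2 + 910.5)/EI = 1293/EI
A unit hogging moment at E produces rotation L₁/(3EI) + L₂/(3EI) = 6.167/EI.
Compatibility: M_E·(L₁+L₂)/(3EI) = θ_0, giving M_E = 209.6 kN·m (hogging).
Span DE, ΣM about D with M_E applied at E: R_E^{DE}·10 = 274.2 + 209.6, so R_E^{DE} = 48.38 kN and R_D = 98 − 48.38 = 49.62 kN.

R_D = 49.62 kN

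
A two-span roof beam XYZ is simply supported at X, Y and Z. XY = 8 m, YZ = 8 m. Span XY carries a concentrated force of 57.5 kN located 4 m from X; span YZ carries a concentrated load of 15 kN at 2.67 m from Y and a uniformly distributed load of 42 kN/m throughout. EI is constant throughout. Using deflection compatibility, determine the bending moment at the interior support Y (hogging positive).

Take M_Y as the redundant. Released structure: two simple spans XY and YZ with a hinge at Y.
End slopes at the hinge Y, treating each span as simply supported:
  span XY: point load 57.5 at a = 4: Pab(L + a)/(6LEI) = 230/EI
  span YZ: point load 15 at a = 2.67: Pab(L + b)/(6LEI) = 59.28/EI
  span YZ: UDL 42: wL³/(24EI) = 896/EI
  relative rotation θ_0 = (230 + 955.3)/EI = 1185/EI
A unit hogging moment at Y produces rotation L₁/(3EI) + L₂/(3EI) = 5.333/EI.
Compatibility: M_Y·(L₁+L₂)/(3EI) = θ_0, giving M_Y = 222.2 kN·m (hogging).

M_Y = 222.2 kN·m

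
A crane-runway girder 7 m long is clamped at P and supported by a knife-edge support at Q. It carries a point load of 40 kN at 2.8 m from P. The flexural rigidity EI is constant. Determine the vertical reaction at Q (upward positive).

Take the reaction at Q as the redundant and release it; the primary structure is a cantilever fixed at P.
Downward deflection at the released point Q due to the loads:
  point load 40 at a = 2.8: Pa²(3L − a)/(6EI) = 951.3/EI
Flexibility coefficient — unit upward force at Q: δ_{QQ} = L³/(3EI) = 114.3/EI.
The prop prevents deflection at Q: R_Q = δ_0/δ_{QQ} = 951.3/114.3 = 8.32 kN.

R_Q = 8.32 kN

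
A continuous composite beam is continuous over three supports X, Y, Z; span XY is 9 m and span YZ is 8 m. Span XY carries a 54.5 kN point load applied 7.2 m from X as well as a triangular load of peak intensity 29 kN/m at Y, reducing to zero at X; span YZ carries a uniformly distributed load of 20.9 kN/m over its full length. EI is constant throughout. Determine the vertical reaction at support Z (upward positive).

R_Z = 58.73 kN

Insert a hinge at Y; M_Y is the redundant, and each span becomes simply supported.
Discontinuity in slope at Y on the released structure — sum the simple-span end rotations:
  span XY: point load 54.5 at a = 7.2: Pab(L + a)/(6LEI) = 211.9/EI
  span XY: triangular load, peak 29: w₀L³/(45EI) = 469.8/EI
  span YZ: UDL 20.9: wL³/(24EI) = 445.9/EI
  relative rotation θ_0 = (681.7 + 445.9)/EI = 1128/EI
A unit hogging moment at Y produces rotation L₁/(3EI) + L₂/(3EI) = 5.667/EI.
Slope continuity at Y: θ_0 = M_Y·5.667/EI, so M_Y = 1128/5.667 = 199 kN·m (hogging).
Span YZ, ΣM about Z: R_Y^{YZ}·8 = 668.8 + 199, so R_Y^{YZ} = 108.5 kN and R_Z = 167.2 − 108.5 = 58.73 kN.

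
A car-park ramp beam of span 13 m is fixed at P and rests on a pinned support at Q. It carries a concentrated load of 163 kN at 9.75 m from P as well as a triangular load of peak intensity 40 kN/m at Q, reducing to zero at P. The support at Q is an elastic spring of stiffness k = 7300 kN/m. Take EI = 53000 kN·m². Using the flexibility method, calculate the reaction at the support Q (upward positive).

R_Q = 243.7 kN

Remove the prop at Q; the released (primary) structure is a cantilever built in at P.
Primary-structure tip deflection at Q by superposition:
  point load 163 at a = 9.75: Pa²(3L − a)/(6EI) = 75539/EI
  triangular load, peak 40 at the free end: 11w₀L⁴/(120EI) = 104724/EI
  δ_0 = 180263/EI
Tip deflection under a unit load at Q: L³/(3EI) = 732.3/EI.
With EI = 53000 kN·m²: δ_0 = 3.4012 m and δ_{QQ} = 0.013818 m/kN.
Compatibility — the spring shortens by R_Q/k under the reaction it provides: δ_0 − R_Q·δ_{QQ} = R_Q/k. With 1/k = 0.000137 m/kN, R_Q = δ_0 / (δ_{QQ} + 1/k) = 3.4012 / (0.013818 + 0.000137) = 243.7 kN.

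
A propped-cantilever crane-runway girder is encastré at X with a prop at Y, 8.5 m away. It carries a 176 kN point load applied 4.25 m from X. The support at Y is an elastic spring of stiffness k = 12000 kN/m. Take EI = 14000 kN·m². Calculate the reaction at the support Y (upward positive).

Take the reaction at Y as the redundant and release it; the primary structure is a cantilever fixed at X.
Free-end deflection of the primary structure under the applied loading (downward +):
  point load 176 at a = 4.25: Pa²(3L − a)/(6EI) = 11259/EI
Flexibility coefficient — unit upward force at Y: δ_{YY} = L³/(3EI) = 204.7/EI.
With EI = 14000 kN·m²: δ_0 = 0.80421 m and δ_{YY} = 0.014622 m/kN.
Compatibility — the spring shortens by R_Y/k under the reaction it provides: δ_0 − R_Y·δ_{YY} = R_Y/k. With 1/k = 0.000083 m/kN, R_Y = δ_0 / (δ_{YY} + 1/k) = 0.80421 / (0.014622 + 0.000083) = 54.69 kN.

R_Y = 54.69 kN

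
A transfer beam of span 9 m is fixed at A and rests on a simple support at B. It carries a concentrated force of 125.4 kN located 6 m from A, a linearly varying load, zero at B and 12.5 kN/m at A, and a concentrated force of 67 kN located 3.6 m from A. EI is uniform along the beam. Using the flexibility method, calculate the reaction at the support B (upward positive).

R_B = 90.21 kN

Remove the prop at B; the released (primary) structure is a cantilever built in at A.
Free-end deflection of the primary structure under the applied loading (downward +):
  point load 125.4 at a = 6: Pa²(3L − a)/(6EI) = 15800/EI
  triangular load, peak 12.5 at the fixed end: w₀L⁴/(30EI) = 2734/EI
  point load 67 at a = 3.6: Pa²(3L − a)/(6EI) = 3386/EI
  δ_0 = 21921/EI
Flexibility coefficient — unit upward force at B: δ_{BB} = L³/(3EI) = 243/EI.
The prop prevents deflection at B: R_B = δ_0/δ_{BB} = 21921/243 = 90.21 kN.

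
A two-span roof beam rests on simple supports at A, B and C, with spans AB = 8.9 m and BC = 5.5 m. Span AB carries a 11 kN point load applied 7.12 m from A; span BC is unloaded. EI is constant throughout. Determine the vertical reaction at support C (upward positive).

Take M_B as the redundant. Released structure: two simple spans AB and BC with a hinge at B.
End slopes at the hinge B, treating each span as simply supported:
  span AB: point load 11 at a = 7.12: Pab(L + a)/(6LEI) = 41.82/EI
  relative rotation θ_0 = (41.82 + 0)/EI = 41.82/EI
A unit hogging moment at B produces rotation L₁/(3EI) + L₂/(3EI) = 4.8/EI.
Slope continuity at B: θ_0 = M_B·4.8/EI, so M_B = 41.82/4.8 = 8.713 kN·m (hogging).
Span BC, ΣM about C: R_B^{BC}·5.5 = 0 + 8.713, so R_B^{BC} = 1.584 kN and R_C = 0 − 1.584 = -1.584 kN.

R_C = -1.584 kN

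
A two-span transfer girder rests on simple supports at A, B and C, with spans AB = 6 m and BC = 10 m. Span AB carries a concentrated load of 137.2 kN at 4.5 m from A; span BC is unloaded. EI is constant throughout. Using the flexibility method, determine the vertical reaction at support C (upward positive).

Insert a hinge at B; M_B is the redundant, and each span becomes simply supported.
Discontinuity in slope at B on the released structure — sum the simple-span end rotations:
  span AB: point load 137.2 at a = 4.5: Pab(L + a)/(6LEI) = 270.1/EI
  relative rotation θ_0 = (270.1 + 0)/EI = 270.1/EI
A unit hogging moment at B produces rotation L₁/(3EI) + L₂/(3EI) = 5.333/EI.
Compatibility: M_B·(L₁+L₂)/(3EI) = θ_0, giving M_B = 50.65 kN·m (hogging).
Span BC, ΣM about C: R_B^{BC}·10 = 0 + 50.65, so R_B^{BC} = 5.065 kN and R_C = 0 − 5.065 = -5.065 kN.

R_C = -5.065 kN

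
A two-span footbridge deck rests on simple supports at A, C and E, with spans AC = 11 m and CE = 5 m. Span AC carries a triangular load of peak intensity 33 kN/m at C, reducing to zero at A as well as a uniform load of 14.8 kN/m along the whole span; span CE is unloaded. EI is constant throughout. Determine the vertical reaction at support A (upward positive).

R_A = 111.3 kN

Insert a hinge at C; M_C is the redundant, and each span becomes simply supported.
End slopes at the hinge C, treating each span as simply supported:
  span AC: triangular load, peak 33: w₀L³/(45EI) = 976.1/EI
  span AC: UDL 14.8: wL³/(24EI) = 820.8/EI
  relative rotation θ_0 = (1797 + 0)/EI = 1797/EI
A unit hogging moment at C produces rotation L₁/(3EI) + L₂/(3EI) = 5.333/EI.
Compatibility: M_C·(L₁+L₂)/(3EI) = θ_0, giving M_C = 336.9 kN·m (hogging).
Span AC, ΣM about A with M_C applied at C: R_C^{AC}·11 = 2226 + 336.9, so R_C^{AC} = 233 kN and R_A = 344.3 − 233 = 111.3 kN.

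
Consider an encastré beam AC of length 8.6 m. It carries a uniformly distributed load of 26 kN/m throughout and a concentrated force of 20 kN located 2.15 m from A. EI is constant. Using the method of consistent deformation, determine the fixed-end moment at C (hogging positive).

Take the two fixed-end moments M_A, M_C as redundants; the released structure is the simple span AC.
On the primary (simply-supported) span, the end slopes from the loading are:
  at A: UDL 26: wL³/(24EI) = 689.1/EI
  at C: UDL 26: wL³/(24EI) = 689.1/EI
  at A: point load 20 at a = 2.15: Pab(L + b)/(6LEI) = 80.89/EI
  at C: point load 20 at a = 2.15: Pab(L + a)/(6LEI) = 57.78/EI
  θ_A0 = 770/EI,  θ_C0 = 746.8/EI
Flexibility coefficients: a unit moment at one end gives L/(3EI) there and L/(6EI) at the far end, so f₁₁ = f₂₂ = 2.867/EI and f₁₂ = f₂₁ = 1.433/EI.
Compatibility — zero rotation at each built-in end:
  2.867 M_A + 1.433 M_C = 770
  1.433 M_A + 2.867 M_C = 746.8
Solving the pair gives M_A = 184.4 kN·m and M_C = 168.3 kN·m (hogging).

M_C = 168.3 kN·m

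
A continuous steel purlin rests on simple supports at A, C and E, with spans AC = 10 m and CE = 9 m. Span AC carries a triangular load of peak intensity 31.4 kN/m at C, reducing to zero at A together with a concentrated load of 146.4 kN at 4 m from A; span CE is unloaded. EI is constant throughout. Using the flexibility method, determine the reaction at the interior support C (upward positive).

R_C = 213.8 kN

Take M_C as the redundant. Released structure: two simple spans AC and CE with a hinge at C.
Discontinuity in slope at C on the released structure — sum the simple-span end rotations:
  span AC: triangular load, peak 31.4: w₀L³/(45EI) = 697.8/EI
  span AC: point load 146.4 at a = 4: Pab(L + a)/(6LEI) = 819.8/EI
  relative rotation θ_0 = (1518 + 0)/EI = 1518/EI
A unit hogging moment at C produces rotation L₁/(3EI) + L₂/(3EI) = 6.333/EI.
Compatibility: M_C·(L₁+L₂)/(3EI) = θ_0, giving M_C = 239.6 kN·m (hogging).
Span AC, ΣM about A with M_C applied at C: R_C^{AC}·10 = 1632 + 239.6, so R_C^{AC} = 187.2 kN and R_A = 303.4 − 187.2 = 116.2 kN.
Span CE, ΣM about E: R_C^{CE}·9 = 0 + 239.6, so R_C^{CE} = 26.62 kN and R_E = 0 − 26.62 = -26.62 kN.
R_C = 187.2 + 26.62 = 213.8 kN.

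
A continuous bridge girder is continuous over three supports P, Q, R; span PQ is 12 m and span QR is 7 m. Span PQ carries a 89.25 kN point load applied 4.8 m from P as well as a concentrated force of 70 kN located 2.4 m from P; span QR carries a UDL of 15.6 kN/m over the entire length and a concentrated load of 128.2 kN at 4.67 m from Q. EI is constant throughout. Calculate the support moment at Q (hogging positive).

Insert a hinge at Q; M_Q is the redundant, and each span becomes simply supported.
Rotations at Q on the released spans (each span's end-slope, ×1/EI):
  span PQ: point load 89.25 at a = 4.8: Pab(L + a)/(6LEI) = 719.7/EI
  span PQ: point load 70 at a = 2.4: Pab(L + a)/(6LEI) = 322.6/EI
  span QR: UDL 15.6: wL³/(24EI) = 222.9/EI
  span QR: point load 128.2 at a = 4.67: Pab(L + b)/(6LEI) = 309.9/EI
  relative rotation θ_0 = (1042 + 532.8)/EI = 1575/EI
A unit hogging moment at Q produces rotation L₁/(3EI) + L₂/(3EI) = 6.333/EI.
Slope continuity at Q: θ_0 = M_Q·6.333/EI, so M_Q = 1575/6.333 = 248.7 kN·m (hogging).

M_Q = 248.7 kN·m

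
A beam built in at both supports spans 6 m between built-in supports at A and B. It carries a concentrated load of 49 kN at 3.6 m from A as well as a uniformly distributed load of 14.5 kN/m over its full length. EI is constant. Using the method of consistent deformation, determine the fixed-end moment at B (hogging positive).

M_B = 85.84 kN·m

Release both end moments; the primary structure is a simply-supported span AB with redundants M_A and M_B.
End rotations of the released simple span under the applied load (×1/EI):
  at A: point load 49 at a = 3.6: Pab(L + b)/(6LEI) = 98.78/EI
  at B: point load 49 at a = 3.6: Pab(L + a)/(6LEI) = 112.9/EI
  at A: UDL 14.5: wL³/(24EI) = 130.5/EI
  at B: UDL 14.5: wL³/(24EI) = 130.5/EI
  θ_A0 = 229.3/EI,  θ_B0 = 243.4/EI
Flexibility coefficients: a unit moment at one end gives L/(3EI) there and L/(6EI) at the far end, so f₁₁ = f₂₂ = 2/EI and f₁₂ = f₂₁ = 1/EI.
Compatibility — zero rotation at each built-in end:
  2 M_A + 1 M_B = 229.3
  1 M_A + 2 M_B = 243.4
Solving the pair gives M_A = 71.72 kN·m and M_B = 85.84 kN·m (hogging).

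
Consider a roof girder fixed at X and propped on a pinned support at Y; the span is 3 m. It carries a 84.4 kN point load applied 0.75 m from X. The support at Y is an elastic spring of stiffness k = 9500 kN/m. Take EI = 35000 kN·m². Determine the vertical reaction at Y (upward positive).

R_Y = 5.146 kN

Take the reaction at Y as the redundant and release it; the primary structure is a cantilever fixed at X.
Primary-structure tip deflection at Y by superposition:
  point load 84.4 at a = 0.75: Pa²(3L − a)/(6EI) = 65.28/EI
Tip deflection under a unit load at Y: L³/(3EI) = 9/EI.
With EI = 35000 kN·m²: δ_0 = 0.001865 m and δ_{YY} = 0.000257 m/kN.
Compatibility — the spring shortens by R_Y/k under the reaction it provides: δ_0 − R_Y·δ_{YY} = R_Y/k. With 1/k = 0.000105 m/kN, R_Y = δ_0 / (δ_{YY} + 1/k) = 0.001865 / (0.000257 + 0.000105) = 5.146 kN.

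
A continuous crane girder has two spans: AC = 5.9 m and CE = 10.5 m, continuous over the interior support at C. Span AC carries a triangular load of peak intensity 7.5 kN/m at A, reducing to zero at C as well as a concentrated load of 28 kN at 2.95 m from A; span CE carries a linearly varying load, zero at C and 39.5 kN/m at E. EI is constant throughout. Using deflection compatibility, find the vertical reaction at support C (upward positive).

R_C = 138 kN

Release continuity at C by inserting a hinge; the redundant is the internal moment M_C. The primary structure is two simply-supported spans AC and CE.
End slopes at the hinge C, treating each span as simply supported:
  span AC: triangular load, peak 7.5: 7w₀L³/(360EI) = 29.95/EI
  span AC: point load 28 at a = 2.95: Pab(L + a)/(6LEI) = 60.92/EI
  span CE: triangular load, peak 39.5: 7w₀L³/(360EI) = 889.1/EI
  relative rotation θ_0 = (90.87 + 889.1)/EI = 980/EI
A unit hogging moment at C produces rotation L₁/(3EI) + L₂/(3EI) = 5.467/EI.
Compatibility: M_C·(L₁+L₂)/(3EI) = θ_0, giving M_C = 179.3 kN·m (hogging).
Span AC, ΣM about A with M_C applied at C: R_C^{AC}·5.9 = 126.1 + 179.3, so R_C^{AC} = 51.76 kN and R_A = 50.12 − 51.76 = -1.634 kN.
Span CE, ΣM about E: R_C^{CE}·10.5 = 725.8 + 179.3, so R_C^{CE} = 86.2 kN and R_E = 207.4 − 86.2 = 121.2 kN.
R_C = 51.76 + 86.2 = 138 kN.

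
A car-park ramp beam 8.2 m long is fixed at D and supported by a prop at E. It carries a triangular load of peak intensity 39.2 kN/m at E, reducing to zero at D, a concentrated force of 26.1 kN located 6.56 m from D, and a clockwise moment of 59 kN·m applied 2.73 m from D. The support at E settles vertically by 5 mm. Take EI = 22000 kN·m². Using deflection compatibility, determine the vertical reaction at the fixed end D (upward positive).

R_D = 74.66 kN

Remove the prop at E; the released (primary) structure is a cantilever built in at D.
Deflection at E on the released cantilever, summing each load's contribution:
  triangular load, peak 39.2 at the free end: 11w₀L⁴/(120EI) = 16246/EI
  point load 26.1 at a = 6.56: Pa²(3L − a)/(6EI) = 3377/EI
  clockwise couple 59 at a = 2.73: M₀a(2L − a)/(2EI) = 1101/EI
  δ_0 = 20724/EI
Flexibility coefficient — unit upward force at E: δ_{EE} = L³/(3EI) = 183.8/EI.
With EI = 22000 kN·m²: δ_0 = 0.94201 m and δ_{EE} = 0.008354 m/kN.
Compatibility — the beam at E must follow the support down by 0.005 m: δ_0 − R_E·δ_{EE} = 0.005, so R_E = (0.94201 − 0.005)/0.008354 = 112.2 kN.
Vertical equilibrium: R_D = ΣP − R_E = 186.8 − 112.2 = 74.66 kN.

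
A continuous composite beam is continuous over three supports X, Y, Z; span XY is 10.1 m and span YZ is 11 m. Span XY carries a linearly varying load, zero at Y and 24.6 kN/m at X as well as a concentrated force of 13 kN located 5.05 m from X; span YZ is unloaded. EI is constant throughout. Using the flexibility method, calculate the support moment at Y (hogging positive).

Take M_Y as the redundant. Released structure: two simple spans XY and YZ with a hinge at Y.
Discontinuity in slope at Y on the released structure — sum the simple-span end rotations:
  span XY: triangular load, peak 24.6: 7w₀L³/(360EI) = 492.8/EI
  span XY: point load 13 at a = 5.05: Pab(L + a)/(6LEI) = 82.88/EI
  relative rotation θ_0 = (575.7 + 0)/EI = 575.7/EI
A unit hogging moment at Y produces rotation L₁/(3EI) + L₂/(3EI) = 7.033/EI.
Compatibility: M_Y·(L₁+L₂)/(3EI) = θ_0, giving M_Y = 81.85 kN·m (hogging).

M_Y = 81.85 kN·m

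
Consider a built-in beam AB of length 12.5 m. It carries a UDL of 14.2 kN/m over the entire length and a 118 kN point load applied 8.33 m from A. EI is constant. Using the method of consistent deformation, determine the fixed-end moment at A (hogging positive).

M_A = 294.3 kN·m

Take the two fixed-end moments M_A, M_B as redundants; the released structure is the simple span AB.
On the primary (simply-supported) span, the end slopes from the loading are:
  at A: UDL 14.2: wL³/(24EI) = 1156/EI
  at B: UDL 14.2: wL³/(24EI) = 1156/EI
  at A: point load 118 at a = 8.33: Pab(L + b)/(6LEI) = 911/EI
  at B: point load 118 at a = 8.33: Pab(L + a)/(6LEI) = 1138/EI
  θ_A0 = 2067/EI,  θ_B0 = 2294/EI
Flexibility coefficients: a unit moment at one end gives L/(3EI) there and L/(6EI) at the far end, so f₁₁ = f₂₂ = 4.167/EI and f₁₂ = f₂₁ = 2.083/EI.
Compatibility — zero rotation at each built-in end:
  4.167 M_A + 2.083 M_B = 2067
  2.083 M_A + 4.167 M_B = 2294
Solving the pair gives M_A = 294.3 kN·m and M_B = 403.4 kN·m (hogging).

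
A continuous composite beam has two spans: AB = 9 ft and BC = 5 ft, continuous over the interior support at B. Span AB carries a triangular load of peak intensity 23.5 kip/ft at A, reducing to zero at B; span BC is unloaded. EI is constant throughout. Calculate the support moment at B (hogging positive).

Insert a hinge at B; M_B is the redundant, and each span becomes simply supported.
End slopes at the hinge B, treating each span as simply supported:
  span AB: triangular load, peak 23.5: 7w₀L³/(360EI) = 333.1/EI
  relative rotation θ_0 = (333.1 + 0)/EI = 333.1/EI
A unit hogging moment at B produces rotation L₁/(3EI) + L₂/(3EI) = 4.667/EI.
Compatibility: M_B·(L₁+L₂)/(3EI) = θ_0, giving M_B = 71.38 kip·ft (hogging).

M_B = 71.38 kip·ft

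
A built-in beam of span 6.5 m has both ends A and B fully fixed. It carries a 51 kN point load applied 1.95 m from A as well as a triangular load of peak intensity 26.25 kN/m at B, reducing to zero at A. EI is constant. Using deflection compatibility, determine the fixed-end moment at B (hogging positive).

M_B = 76.34 kN·m

Release both end moments; the primary structure is a simply-supported span AB with redundants M_A and M_B.
End rotations of the released simple span under the applied load (×1/EI):
  at A: point load 51 at a = 1.95: Pab(L + b)/(6LEI) = 128.2/EI
  at B: point load 51 at a = 1.95: Pab(L + a)/(6LEI) = 98.04/EI
  at A: triangular load, peak 26.25: 7w₀L³/(360EI) = 140.2/EI
  at B: triangular load, peak 26.25: w₀L³/(45EI) = 160.2/EI
  θ_A0 = 268.4/EI,  θ_B0 = 258.2/EI
Flexibility coefficients: a unit moment at one end gives L/(3EI) there and L/(6EI) at the far end, so f₁₁ = f₂₂ = 2.167/EI and f₁₂ = f₂₁ = 1.083/EI.
Compatibility — zero rotation at each built-in end:
  2.167 M_A + 1.083 M_B = 268.4
  1.083 M_A + 2.167 M_B = 258.2
Solving the pair gives M_A = 85.7 kN·m and M_B = 76.34 kN·m (hogging).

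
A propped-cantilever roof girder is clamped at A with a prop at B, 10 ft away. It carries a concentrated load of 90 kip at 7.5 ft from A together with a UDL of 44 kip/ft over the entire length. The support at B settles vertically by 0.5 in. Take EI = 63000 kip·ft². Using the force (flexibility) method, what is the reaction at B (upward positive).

Choose R_B as the redundant. The primary structure is the cantilever fixed at A.
Downward deflection at the released point B due to the loads:
  point load 90 at a = 7.5: Pa²(3L − a)/(6EI) = 18984/EI
  UDL 44: wL⁴/(8EI) = 55000/EI
  δ_0 = 73984/EI
Tip deflection under a unit load at B: L³/(3EI) = 333.3/EI.
With EI = 63000 kip·ft²: δ_0 = 1.1744 ft and δ_{BB} = 0.005291 ft/kip.
Compatibility — the beam at B must follow the support down by 0.04167 ft: δ_0 − R_B·δ_{BB} = 0.04167, so R_B = (1.1744 − 0.04167)/0.005291 = 214.1 kip.

R_B = 214.1 kip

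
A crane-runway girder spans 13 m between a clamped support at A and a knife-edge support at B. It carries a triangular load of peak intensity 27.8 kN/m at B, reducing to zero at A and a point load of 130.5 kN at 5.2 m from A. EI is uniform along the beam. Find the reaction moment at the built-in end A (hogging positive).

Choose R_B as the redundant. The primary structure is the cantilever fixed at A.
Free-end deflection of the primary structure under the applied loading (downward +):
  triangular load, peak 27.8 at the free end: 11w₀L⁴/(120EI) = 72783/EI
  point load 130.5 at a = 5.2: Pa²(3L − a)/(6EI) = 19878/EI
  δ_0 = 92661/EI
Flexibility coefficient — unit upward force at B: δ_{BB} = L³/(3EI) = 732.3/EI.
Compatibility at B: δ_0 − R_B·δ_{BB} = 0, so R_B = 92661/732.3 = 126.5 kN.
Moment equilibrium about A: M_A = Σ(load moments about A) − R_B·L = 2245 − 126.5×13 = 599.8 kN·m.

M_A = 599.8 kN·m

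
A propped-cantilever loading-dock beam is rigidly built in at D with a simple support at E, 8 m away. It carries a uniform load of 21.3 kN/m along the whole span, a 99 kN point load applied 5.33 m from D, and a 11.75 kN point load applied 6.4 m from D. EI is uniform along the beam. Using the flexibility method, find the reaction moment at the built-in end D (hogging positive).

Take the reaction at E as the redundant and release it; the primary structure is a cantilever fixed at D.
Primary-structure tip deflection at E by superposition:
  UDL 21.3: wL⁴/(8EI) = 10906/EI
  point load 99 at a = 5.33: Pa²(3L − a)/(6EI) = 8752/EI
  point load 11.75 at a = 6.4: Pa²(3L − a)/(6EI) = 1412/EI
  δ_0 = 21069/EI
Flexibility coefficient — unit upward force at E: δ_{EE} = L³/(3EI) = 170.7/EI.
Compatibility at E: δ_0 − R_E·δ_{EE} = 0, so R_E = 21069/170.7 = 123.5 kN.
Moment equilibrium about D: M_D = Σ(load moments about D) − R_E·L = 1284 − 123.5×8 = 296.9 kN·m.

M_D = 296.9 kN·m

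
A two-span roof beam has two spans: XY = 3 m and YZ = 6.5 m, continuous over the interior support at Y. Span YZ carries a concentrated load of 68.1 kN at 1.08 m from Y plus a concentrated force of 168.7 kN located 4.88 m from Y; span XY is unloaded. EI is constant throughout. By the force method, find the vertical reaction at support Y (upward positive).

Release continuity at Y by inserting a hinge; the redundant is the internal moment M_Y. The primary structure is two simply-supported spans XY and YZ.
Discontinuity in slope at Y on the released structure — sum the simple-span end rotations:
  span YZ: point load 68.1 at a = 1.08: Pab(L + b)/(6LEI) = 121.8/EI
  span YZ: point load 168.7 at a = 4.88: Pab(L + b)/(6LEI) = 277.7/EI
  relative rotation θ_0 = (0 + 399.5)/EI = 399.5/EI
A unit hogging moment at Y produces rotation L₁/(3EI) + L₂/(3EI) = 3.167/EI.
Slope continuity at Y: θ_0 = M_Y·3.167/EI, so M_Y = 399.5/3.167 = 126.2 kN·m (hogging).
Span XY, ΣM about X with M_Y applied at Y: R_Y^{XY}·3 = 0 + 126.2, so R_Y^{XY} = 42.05 kN and R_X = 0 − 42.05 = -42.05 kN.
Span YZ, ΣM about Z: R_Y^{YZ}·6.5 = 642.4 + 126.2, so R_Y^{YZ} = 118.2 kN and R_Z = 236.8 − 118.2 = 118.6 kN.
R_Y = 42.05 + 118.2 = 160.3 kN.

R_Y = 160.3 kN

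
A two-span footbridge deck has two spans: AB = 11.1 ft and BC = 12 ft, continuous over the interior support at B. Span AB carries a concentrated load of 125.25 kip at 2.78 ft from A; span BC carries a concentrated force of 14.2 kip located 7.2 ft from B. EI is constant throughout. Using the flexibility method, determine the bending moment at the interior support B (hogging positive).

M_B = 93.28 kip·ft

Release continuity at B by inserting a hinge; the redundant is the internal moment M_B. The primary structure is two simply-supported spans AB and BC.
Rotations at B on the released spans (each span's end-slope, ×1/EI):
  span AB: point load 125.25 at a = 2.78: Pab(L + a)/(6LEI) = 603.8/EI
  span BC: point load 14.2 at a = 7.2: Pab(L + b)/(6LEI) = 114.5/EI
  relative rotation θ_0 = (603.8 + 114.5)/EI = 718.3/EI
A unit hogging moment at B produces rotation L₁/(3EI) + L₂/(3EI) = 7.7/EI.
Compatibility: M_B·(L₁+L₂)/(3EI) = θ_0, giving M_B = 93.28 kip·ft (hogging).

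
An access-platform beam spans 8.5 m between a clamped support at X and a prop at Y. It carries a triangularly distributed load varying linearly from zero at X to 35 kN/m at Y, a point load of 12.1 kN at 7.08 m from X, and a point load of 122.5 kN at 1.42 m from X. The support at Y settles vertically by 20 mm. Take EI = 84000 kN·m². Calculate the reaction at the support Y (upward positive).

R_Y = 87.54 kN

Remove the prop at Y; the released (primary) structure is a cantilever built in at X.
Downward deflection at the released point Y due to the loads:
  triangular load, peak 35 at the free end: 11w₀L⁴/(120EI) = 16748/EI
  point load 12.1 at a = 7.08: Pa²(3L − a)/(6EI) = 1862/EI
  point load 122.5 at a = 1.42: Pa²(3L − a)/(6EI) = 991.3/EI
  δ_0 = 19601/EI
Flexibility coefficient — unit upward force at Y: δ_{YY} = L³/(3EI) = 204.7/EI.
With EI = 84000 kN·m²: δ_0 = 0.23335 m and δ_{YY} = 0.002437 m/kN.
Compatibility — the beam at Y must follow the support down by 0.02 m: δ_0 − R_Y·δ_{YY} = 0.02, so R_Y = (0.23335 − 0.02)/0.002437 = 87.54 kN.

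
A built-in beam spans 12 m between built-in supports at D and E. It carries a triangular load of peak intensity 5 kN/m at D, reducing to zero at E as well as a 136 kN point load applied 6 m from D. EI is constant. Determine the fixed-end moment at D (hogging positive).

M_D = 240 kN·m

Release both end moments; the primary structure is a simply-supported span DE with redundants M_D and M_E.
On the primary (simply-supported) span, the end slopes from the loading are:
  at D: triangular load, peak 5: w₀L³/(45EI) = 192/EI
  at E: triangular load, peak 5: 7w₀L³/(360EI) = 168/EI
  at D: point load 136 at a = 6: Pab(L + b)/(6LEI) = 1224/EI
  at E: point load 136 at a = 6: Pab(L + a)/(6LEI) = 1224/EI
  θ_D0 = 1416/EI,  θ_E0 = 1392/EI
Flexibility coefficients: a unit moment at one end gives L/(3EI) there and L/(6EI) at the far end, so f₁₁ = f₂₂ = 4/EI and f₁₂ = f₂₁ = 2/EI.
Compatibility — zero rotation at each built-in end:
  4 M_D + 2 M_E = 1416
  2 M_D + 4 M_E = 1392
Solving the pair gives M_D = 240 kN·m and M_E = 228 kN·m (hogging).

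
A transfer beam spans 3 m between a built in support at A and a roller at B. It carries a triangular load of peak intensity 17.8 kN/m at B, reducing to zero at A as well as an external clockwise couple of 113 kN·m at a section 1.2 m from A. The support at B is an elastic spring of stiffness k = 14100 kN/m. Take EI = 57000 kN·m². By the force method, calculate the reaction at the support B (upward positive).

R_B = 35.09 kN

Choose R_B as the redundant. The primary structure is the cantilever fixed at A.
Deflection at B on the released cantilever, summing each load's contribution:
  triangular load, peak 17.8 at the free end: 11w₀L⁴/(120EI) = 132.2/EI
  clockwise couple 113 at a = 1.2: M₀a(2L − a)/(2EI) = 325.4/EI
  δ_0 = 457.6/EI
Flexibility coefficient — unit upward force at B: δ_{BB} = L³/(3EI) = 9/EI.
With EI = 57000 kN·m²: δ_0 = 0.008028 m and δ_{BB} = 0.000158 m/kN.
Compatibility — the spring shortens by R_B/k under the reaction it provides: δ_0 − R_B·δ_{BB} = R_B/k. With 1/k = 0.000071 m/kN, R_B = δ_0 / (δ_{BB} + 1/k) = 0.008028 / (0.000158 + 0.000071) = 35.09 kN.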